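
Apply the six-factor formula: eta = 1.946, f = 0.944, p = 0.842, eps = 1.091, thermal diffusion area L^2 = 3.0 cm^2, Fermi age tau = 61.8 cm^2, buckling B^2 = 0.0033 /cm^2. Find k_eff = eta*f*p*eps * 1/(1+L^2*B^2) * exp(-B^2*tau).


k_inf = eta*f*p*eps = 1.946*0.944*0.842*1.091 = 1.687531
P_TNL = 1/(1 + L^2*B^2) = 1/(1 + 3.0*0.0033) = 0.9901970
P_FNL = exp(-B^2*tau) = exp(-0.0033*61.8) = 0.8155113
k_eff = k_inf * P_TNL * P_FNL = 1.687531 * 0.9901970 * 0.8155113
k_eff = 1.3627

1.3627


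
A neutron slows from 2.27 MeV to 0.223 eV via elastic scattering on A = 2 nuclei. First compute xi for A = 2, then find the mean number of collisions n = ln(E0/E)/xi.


xi = 1 + (A-1)^2/(2A)*ln((A-1)/(A+1)) = 0.7253469 (for A = 2)
n = ln(E0/E) / xi
n = ln(2.27e6 / 0.223) / 0.7253469
n = ln(1.017937e+07) / 0.7253469 = 22.246

22.246


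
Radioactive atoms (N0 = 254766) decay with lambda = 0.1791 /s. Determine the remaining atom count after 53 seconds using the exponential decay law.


N = N0 * exp(-lambda * t)
N = 254766 * exp(-0.1791 * 53)
N = 19.217

19.217


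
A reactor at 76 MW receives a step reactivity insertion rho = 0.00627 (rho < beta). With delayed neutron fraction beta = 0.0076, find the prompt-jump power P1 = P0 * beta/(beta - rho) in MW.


P1/P0 = beta / (beta - rho)
P1/P0 = 0.0076 / (0.0076 - 0.00627) = 5.714286
P1 = 76 * 5.714286 = 434.29 MW

434.29


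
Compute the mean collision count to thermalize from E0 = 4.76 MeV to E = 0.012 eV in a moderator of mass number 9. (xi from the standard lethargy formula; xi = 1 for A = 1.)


xi = 1 + (A-1)^2/(2A)*ln((A-1)/(A+1)) = 0.2066007 (for A = 9)
n = ln(E0/E) / xi
n = ln(4.76e6 / 0.012) / 0.2066007
n = ln(3.966667e+08) / 0.2066007 = 95.830

95.830


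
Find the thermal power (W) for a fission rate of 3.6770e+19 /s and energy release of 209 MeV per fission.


P = fission_rate * E_MeV * 1.602e-13
P = 3.6770e+19 * 209 * 1.602e-13
P = 1.2311e+09 W

1.2311e+09


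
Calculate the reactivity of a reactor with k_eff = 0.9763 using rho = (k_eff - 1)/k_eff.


rho = (k_eff - 1) / k_eff
rho = (0.9763 - 1) / 0.9763
rho = -0.024275

-0.024275


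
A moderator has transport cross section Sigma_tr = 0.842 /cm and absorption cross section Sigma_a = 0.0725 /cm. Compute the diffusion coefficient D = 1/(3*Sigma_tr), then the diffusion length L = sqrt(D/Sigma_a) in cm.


D = 1 / (3 * Sigma_tr) = 1 / (3 * 0.842) = 0.3958828 cm
L = sqrt(D / Sigma_a)
L = sqrt(0.3958828 / 0.0725)
L = 2.3368 cm

2.3368


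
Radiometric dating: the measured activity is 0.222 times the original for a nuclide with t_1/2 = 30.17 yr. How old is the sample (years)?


lambda = ln(2) / t_half = ln(2) / 30.17 = 0.02297472 /yr
t = -ln(A/A0) / lambda
t = -ln(0.222) / 0.02297472
t = 65.510 yr

65.510


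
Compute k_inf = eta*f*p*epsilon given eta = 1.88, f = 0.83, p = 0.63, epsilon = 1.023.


k_inf = eta * f * p * epsilon
k_inf = 1.88 * 0.83 * 0.63 * 1.023
k_inf = 1.0057

1.0057


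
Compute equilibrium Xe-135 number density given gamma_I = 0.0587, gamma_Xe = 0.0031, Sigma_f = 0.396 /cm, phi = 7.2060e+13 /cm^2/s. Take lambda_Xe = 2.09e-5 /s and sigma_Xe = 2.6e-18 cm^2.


Xe_eq = (gamma_I + gamma_Xe) * Sigma_f * phi / (lambda_Xe + sigma_Xe * phi)
Numerator = (0.0587 + 0.0031) * 0.396 * 7.2060e+13 = 1.763510e+12
Denominator = 2.09e-5 + 2.6e-18 * 7.2060e+13 = 2.082560e-04
Xe_eq = 1.763510e+12 / 2.082560e-04 = 8.4680e+15 /cm^3

8.4680e+15


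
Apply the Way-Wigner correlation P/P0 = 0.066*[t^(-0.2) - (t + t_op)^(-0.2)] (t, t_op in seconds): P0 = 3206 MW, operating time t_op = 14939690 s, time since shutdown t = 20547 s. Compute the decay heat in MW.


P/P0 = 0.066 * [t^(-0.2) - (t + t_op)^(-0.2)]
P/P0 = 0.066 * [20547^(-0.2) - (20547 + 14939690)^(-0.2)]
P/P0 = 0.066 * [0.1372304 - 0.03672927] = 0.006633075
P = 3206 * 0.006633075 = 21.266 MW

21.266


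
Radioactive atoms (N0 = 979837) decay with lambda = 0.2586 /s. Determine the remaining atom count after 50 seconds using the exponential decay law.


N = N0 * exp(-lambda * t)
N = 979837 * exp(-0.2586 * 50)
N = 2.3753

2.3753


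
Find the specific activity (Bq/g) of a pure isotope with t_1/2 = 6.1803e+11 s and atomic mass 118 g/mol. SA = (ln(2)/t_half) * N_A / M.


lambda = ln(2) / t_half = ln(2) / 6.1803e+11 = 1.121543e-12 /s
SA = lambda * N_A / M
SA = 1.121543e-12 * 6.022e23 / 118
SA = 5.7237e+09 Bq/g

5.7237e+09


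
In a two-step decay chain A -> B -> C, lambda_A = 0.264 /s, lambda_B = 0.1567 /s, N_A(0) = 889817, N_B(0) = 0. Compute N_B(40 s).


N_B(t) = lambda_A * N_A0 / (lambda_B - lambda_A) * [exp(-lambda_A*t) - exp(-lambda_B*t)]
exp(-0.264*40) = 2.593285e-05; exp(-0.1567*40) = 0.001896017
N_B = 0.264 * 889817 / (0.1567 - 0.264) * (2.593285e-05 - 0.001896017)
N_B = 4094.2

4094.2


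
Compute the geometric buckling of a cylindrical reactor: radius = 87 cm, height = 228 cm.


B^2 = (2.405/R)^2 + (pi/H)^2
B^2 = (2.405/87)^2 + (pi/228)^2
B^2 = 9.5403e-04 /cm^2

9.5403e-04


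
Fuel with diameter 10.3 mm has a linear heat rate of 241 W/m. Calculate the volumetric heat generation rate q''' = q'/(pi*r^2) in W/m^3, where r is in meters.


r = D / 2 / 1000 = 10.3 / 2 / 1000 = 0.00515 m
q''' = q' / (pi * r^2)
q''' = 241 / (pi * 0.00515^2)
q''' = 2.8924e+06 W/m^3

2.8924e+06


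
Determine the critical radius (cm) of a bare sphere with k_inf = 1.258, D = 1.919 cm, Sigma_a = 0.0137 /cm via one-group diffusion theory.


L^2 = D / Sigma_a = 1.919 / 0.0137 = 140.0730 cm^2
B_m^2 = (k_inf - 1) / L^2 = (1.258 - 1) / 140.0730 = 0.001841897 /cm^2
For a bare sphere: B_g = pi/R, so R_c = pi / sqrt(B_m^2)
R_c = pi / sqrt(0.001841897) = 73.201 cm

73.201


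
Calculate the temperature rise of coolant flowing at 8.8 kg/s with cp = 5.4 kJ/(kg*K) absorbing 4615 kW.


dT = Q / (m_dot * cp)
dT = 4615 / (8.8 * 5.4)
dT = 97.117 C

97.117


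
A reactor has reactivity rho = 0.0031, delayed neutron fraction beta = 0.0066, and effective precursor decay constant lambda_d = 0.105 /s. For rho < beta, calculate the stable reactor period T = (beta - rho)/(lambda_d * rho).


T = (beta - rho) / (lambda_d * rho)
T = (0.0066 - 0.0031) / (0.105 * 0.0031)
T = 10.753 s

10.753


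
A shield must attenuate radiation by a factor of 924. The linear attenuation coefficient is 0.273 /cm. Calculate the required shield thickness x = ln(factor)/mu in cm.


x = ln(factor) / mu
x = ln(924) / 0.273
x = 25.014 cm

25.014


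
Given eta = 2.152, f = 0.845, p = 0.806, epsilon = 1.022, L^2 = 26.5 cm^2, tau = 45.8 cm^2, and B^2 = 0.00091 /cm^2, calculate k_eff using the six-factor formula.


k_inf = eta*f*p*eps = 2.152*0.845*0.806*1.022 = 1.497907
P_TNL = 1/(1 + L^2*B^2) = 1/(1 + 26.5*0.00091) = 0.9764528
P_FNL = exp(-B^2*tau) = exp(-0.00091*45.8) = 0.9591786
k_eff = k_inf * P_TNL * P_FNL = 1.497907 * 0.9764528 * 0.9591786
k_eff = 1.4029

1.4029


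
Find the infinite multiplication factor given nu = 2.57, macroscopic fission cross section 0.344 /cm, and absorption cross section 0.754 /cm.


k_inf = nu * Sigma_f / Sigma_a
k_inf = 2.57 * 0.344 / 0.754
k_inf = 1.1725

1.1725


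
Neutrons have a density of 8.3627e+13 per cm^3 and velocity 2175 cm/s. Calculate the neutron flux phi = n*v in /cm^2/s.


phi = n * v
phi = 8.3627e+13 * 2175
phi = 1.8189e+17 /cm^2/s

1.8189e+17


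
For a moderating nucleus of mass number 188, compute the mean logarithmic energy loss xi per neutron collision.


xi = 1 + (A-1)^2/(2A) * ln((A-1)/(A+1))
xi = 1 + (188-1)^2/(2*188) * ln((188-1)/(188 +1))
xi = 0.010601

0.010601


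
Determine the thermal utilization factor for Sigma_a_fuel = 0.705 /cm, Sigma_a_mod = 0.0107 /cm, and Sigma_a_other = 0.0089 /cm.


f = Sigma_a_fuel / (Sigma_a_fuel + Sigma_a_mod + Sigma_a_other)
f = 0.705 / (0.705 + 0.0107 + 0.0089)
f = 0.97295

0.97295


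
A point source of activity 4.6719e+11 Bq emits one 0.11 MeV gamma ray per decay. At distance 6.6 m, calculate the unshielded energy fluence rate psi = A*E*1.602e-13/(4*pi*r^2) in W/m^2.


psi = A * E * 1.602e-13 / (4*pi*r^2)
psi = 4.6719e+11 * 0.11 * 1.602e-13 / (4*pi*6.6^2)
psi = 1.5040e-05 W/m^2

1.5040e-05


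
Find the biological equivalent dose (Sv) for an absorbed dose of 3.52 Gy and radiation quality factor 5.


H = D * Q
H = 3.52 * 5
H = 17.600 Sv

17.600


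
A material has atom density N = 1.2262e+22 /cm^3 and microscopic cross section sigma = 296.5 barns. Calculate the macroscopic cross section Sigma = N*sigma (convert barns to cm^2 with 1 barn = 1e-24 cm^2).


Sigma = N * sigma_barns * 1e-24
Sigma = 1.2262e+22 * 296.5 * 1e-24
Sigma = 3.6357 /cm

3.6357


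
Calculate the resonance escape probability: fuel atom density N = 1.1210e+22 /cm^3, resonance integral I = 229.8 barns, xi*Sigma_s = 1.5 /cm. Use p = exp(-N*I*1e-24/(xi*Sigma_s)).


p = exp(-N * I * 1e-24 / (xi*Sigma_s))
p = exp(-1.1210e+22 * 229.8 * 1e-24 / 1.5)
p = 0.17954

0.17954


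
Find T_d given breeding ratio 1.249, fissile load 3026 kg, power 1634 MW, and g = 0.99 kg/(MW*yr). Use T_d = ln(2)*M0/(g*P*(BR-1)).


Breeding gain G = BR - 1 = 1.249 - 1 = 0.249
Fissile production rate = g * P * G = 0.99 * 1634 * 0.249 = 402.79734 kg/yr
T_d = ln(2) * M0 / (g * P * G)
T_d = ln(2) * 3026 / 402.79734 = 5.2072 yr

5.2072


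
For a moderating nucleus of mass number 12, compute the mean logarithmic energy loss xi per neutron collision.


xi = 1 + (A-1)^2/(2A) * ln((A-1)/(A+1))
xi = 1 + (12-1)^2/(2*12) * ln((12-1)/(12 +1))
xi = 0.15777

0.15777


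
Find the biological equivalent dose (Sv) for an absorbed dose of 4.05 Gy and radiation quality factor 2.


H = D * Q
H = 4.05 * 2
H = 8.1000 Sv

8.1000


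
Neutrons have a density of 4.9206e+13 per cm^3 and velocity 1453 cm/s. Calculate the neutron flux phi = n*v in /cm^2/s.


phi = n * v
phi = 4.9206e+13 * 1453
phi = 7.1496e+16 /cm^2/s

7.1496e+16


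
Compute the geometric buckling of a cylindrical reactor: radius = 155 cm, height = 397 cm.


B^2 = (2.405/R)^2 + (pi/H)^2
B^2 = (2.405/155)^2 + (pi/397)^2
B^2 = 3.0337e-04 /cm^2

3.0337e-04


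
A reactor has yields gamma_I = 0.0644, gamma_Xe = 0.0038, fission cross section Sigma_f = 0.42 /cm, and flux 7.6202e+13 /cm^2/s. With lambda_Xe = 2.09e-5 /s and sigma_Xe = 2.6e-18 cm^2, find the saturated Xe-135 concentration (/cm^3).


Xe_eq = (gamma_I + gamma_Xe) * Sigma_f * phi / (lambda_Xe + sigma_Xe * phi)
Numerator = (0.0644 + 0.0038) * 0.42 * 7.6202e+13 = 2.182730e+12
Denominator = 2.09e-5 + 2.6e-18 * 7.6202e+13 = 2.190252e-04
Xe_eq = 2.182730e+12 / 2.190252e-04 = 9.9657e+15 /cm^3

9.9657e+15


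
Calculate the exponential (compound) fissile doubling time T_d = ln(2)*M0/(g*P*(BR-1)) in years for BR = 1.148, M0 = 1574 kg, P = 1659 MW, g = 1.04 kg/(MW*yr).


Breeding gain G = BR - 1 = 1.148 - 1 = 0.148
Fissile production rate = g * P * G = 1.04 * 1659 * 0.148 = 255.35328 kg/yr
T_d = ln(2) * M0 / (g * P * G)
T_d = ln(2) * 1574 / 255.35328 = 4.2726 yr

4.2726


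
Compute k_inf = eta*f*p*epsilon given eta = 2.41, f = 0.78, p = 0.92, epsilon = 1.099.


k_inf = eta * f * p * epsilon
k_inf = 2.41 * 0.78 * 0.92 * 1.099
k_inf = 1.9006

1.9006


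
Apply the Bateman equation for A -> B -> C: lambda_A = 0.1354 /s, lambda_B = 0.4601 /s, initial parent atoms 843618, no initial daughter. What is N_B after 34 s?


N_B(t) = lambda_A * N_A0 / (lambda_B - lambda_A) * [exp(-lambda_A*t) - exp(-lambda_B*t)]
exp(-0.1354*34) = 0.01001571; exp(-0.4601*34) = 1.607525e-07
N_B = 0.1354 * 843618 / (0.4601 - 0.1354) * (0.01001571 - 1.607525e-07)
N_B = 3523.4

3523.4


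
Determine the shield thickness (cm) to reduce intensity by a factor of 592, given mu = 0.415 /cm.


x = ln(factor) / mu
x = ln(592) / 0.415
x = 15.382 cm

15.382


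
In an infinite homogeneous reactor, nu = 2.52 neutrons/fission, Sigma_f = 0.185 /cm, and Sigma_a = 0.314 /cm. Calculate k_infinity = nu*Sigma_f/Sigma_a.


k_inf = nu * Sigma_f / Sigma_a
k_inf = 2.52 * 0.185 / 0.314
k_inf = 1.4847

1.4847


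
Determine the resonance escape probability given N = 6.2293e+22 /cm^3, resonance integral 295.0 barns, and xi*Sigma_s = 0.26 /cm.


p = exp(-N * I * 1e-24 / (xi*Sigma_s))
p = exp(-6.2293e+22 * 295.0 * 1e-24 / 0.26)
p = 2.0169e-31

2.0169e-31


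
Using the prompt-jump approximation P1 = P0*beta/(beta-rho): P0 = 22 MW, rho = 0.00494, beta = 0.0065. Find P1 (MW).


P1/P0 = beta / (beta - rho)
P1/P0 = 0.0065 / (0.0065 - 0.00494) = 4.166667
P1 = 22 * 4.166667 = 91.667 MW

91.667


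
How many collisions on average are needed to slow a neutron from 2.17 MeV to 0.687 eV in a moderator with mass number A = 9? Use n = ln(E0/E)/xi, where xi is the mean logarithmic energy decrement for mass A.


xi = 1 + (A-1)^2/(2A)*ln((A-1)/(A+1)) = 0.2066007 (for A = 9)
n = ln(E0/E) / xi
n = ln(2.17e6 / 0.687) / 0.2066007
n = ln(3.158661e+06) / 0.2066007 = 72.438

72.438


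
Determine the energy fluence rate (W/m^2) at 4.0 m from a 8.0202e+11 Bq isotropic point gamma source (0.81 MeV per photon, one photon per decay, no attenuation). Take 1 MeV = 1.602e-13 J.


psi = A * E * 1.602e-13 / (4*pi*r^2)
psi = 8.0202e+11 * 0.81 * 1.602e-13 / (4*pi*4.0^2)
psi = 5.1761e-04 W/m^2

5.1761e-04


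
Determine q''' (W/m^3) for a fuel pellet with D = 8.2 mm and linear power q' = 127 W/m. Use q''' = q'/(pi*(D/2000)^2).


r = D / 2 / 1000 = 8.2 / 2 / 1000 = 0.0041 m
q''' = q' / (pi * r^2)
q''' = 127 / (pi * 0.0041^2)
q''' = 2.4048e+06 W/m^3

2.4048e+06


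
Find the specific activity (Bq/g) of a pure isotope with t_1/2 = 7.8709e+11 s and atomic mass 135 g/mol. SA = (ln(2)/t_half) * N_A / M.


lambda = ln(2) / t_half = ln(2) / 7.8709e+11 = 8.806454e-13 /s
SA = lambda * N_A / M
SA = 8.806454e-13 * 6.022e23 / 135
SA = 3.9283e+09 Bq/g

3.9283e+09


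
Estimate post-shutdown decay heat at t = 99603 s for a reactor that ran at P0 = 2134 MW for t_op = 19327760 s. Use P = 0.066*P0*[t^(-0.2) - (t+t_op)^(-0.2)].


P/P0 = 0.066 * [t^(-0.2) - (t + t_op)^(-0.2)]
P/P0 = 0.066 * [99603^(-0.2) - (99603 + 19327760)^(-0.2)]
P/P0 = 0.066 * [0.1000796 - 0.03485918] = 0.004304548
P = 2134 * 0.004304548 = 9.1859 MW

9.1859


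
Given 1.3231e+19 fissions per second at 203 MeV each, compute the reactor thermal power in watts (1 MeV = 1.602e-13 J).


P = fission_rate * E_MeV * 1.602e-13
P = 1.3231e+19 * 203 * 1.602e-13
P = 4.3028e+08 W

4.3028e+08


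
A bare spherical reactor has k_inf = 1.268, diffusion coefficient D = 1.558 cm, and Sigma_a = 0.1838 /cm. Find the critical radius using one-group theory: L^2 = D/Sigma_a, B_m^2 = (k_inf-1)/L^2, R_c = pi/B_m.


L^2 = D / Sigma_a = 1.558 / 0.1838 = 8.476605 cm^2
B_m^2 = (k_inf - 1) / L^2 = (1.268 - 1) / 8.476605 = 0.03161643 /cm^2
For a bare sphere: B_g = pi/R, so R_c = pi / sqrt(B_m^2)
R_c = pi / sqrt(0.03161643) = 17.668 cm

17.668


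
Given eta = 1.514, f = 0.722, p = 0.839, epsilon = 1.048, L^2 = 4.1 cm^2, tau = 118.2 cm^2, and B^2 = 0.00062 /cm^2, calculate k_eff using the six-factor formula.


k_inf = eta*f*p*eps = 1.514*0.722*0.839*1.048 = 0.9611393
P_TNL = 1/(1 + L^2*B^2) = 1/(1 + 4.1*0.00062) = 0.9974644
P_FNL = exp(-B^2*tau) = exp(-0.00062*118.2) = 0.9293369
k_eff = k_inf * P_TNL * P_FNL = 0.9611393 * 0.9974644 * 0.9293369
k_eff = 0.89096

0.89096


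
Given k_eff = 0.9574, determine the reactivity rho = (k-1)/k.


rho = (k_eff - 1) / k_eff
rho = (0.9574 - 1) / 0.9574
rho = -0.044496

-0.044496


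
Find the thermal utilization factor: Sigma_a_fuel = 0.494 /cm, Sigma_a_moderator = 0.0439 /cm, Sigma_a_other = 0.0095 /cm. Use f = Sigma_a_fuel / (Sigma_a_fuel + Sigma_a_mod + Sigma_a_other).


f = Sigma_a_fuel / (Sigma_a_fuel + Sigma_a_mod + Sigma_a_other)
f = 0.494 / (0.494 + 0.0439 + 0.0095)
f = 0.90245

0.90245


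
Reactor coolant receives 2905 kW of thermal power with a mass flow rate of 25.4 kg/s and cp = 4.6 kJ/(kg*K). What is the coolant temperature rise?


dT = Q / (m_dot * cp)
dT = 2905 / (25.4 * 4.6)
dT = 24.863 C

24.863


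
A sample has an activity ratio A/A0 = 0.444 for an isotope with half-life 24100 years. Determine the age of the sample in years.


lambda = ln(2) / t_half = ln(2) / 24100 = 2.876129e-05 /yr
t = -ln(A/A0) / lambda
t = -ln(0.444) / 2.876129e-05
t = 28230 yr

28230


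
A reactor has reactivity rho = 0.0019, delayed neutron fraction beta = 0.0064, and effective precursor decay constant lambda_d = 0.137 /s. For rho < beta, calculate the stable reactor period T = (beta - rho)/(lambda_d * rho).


T = (beta - rho) / (lambda_d * rho)
T = (0.0064 - 0.0019) / (0.137 * 0.0019)
T = 17.288 s

17.288


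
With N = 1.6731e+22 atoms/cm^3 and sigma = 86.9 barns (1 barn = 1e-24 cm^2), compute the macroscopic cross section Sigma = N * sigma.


Sigma = N * sigma_barns * 1e-24
Sigma = 1.6731e+22 * 86.9 * 1e-24
Sigma = 1.4539 /cm

1.4539


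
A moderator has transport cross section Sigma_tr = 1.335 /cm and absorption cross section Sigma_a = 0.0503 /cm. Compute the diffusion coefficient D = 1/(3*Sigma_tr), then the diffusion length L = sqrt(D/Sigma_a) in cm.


D = 1 / (3 * Sigma_tr) = 1 / (3 * 1.335) = 0.2496879 cm
L = sqrt(D / Sigma_a)
L = sqrt(0.2496879 / 0.0503)
L = 2.2280 cm

2.2280


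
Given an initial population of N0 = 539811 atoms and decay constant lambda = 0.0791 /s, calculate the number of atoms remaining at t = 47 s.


N = N0 * exp(-lambda * t)
N = 539811 * exp(-0.0791 * 47)
N = 13112

13112


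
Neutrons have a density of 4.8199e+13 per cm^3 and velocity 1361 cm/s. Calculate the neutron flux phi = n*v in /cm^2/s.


phi = n * v
phi = 4.8199e+13 * 1361
phi = 6.5599e+16 /cm^2/s

6.5599e+16


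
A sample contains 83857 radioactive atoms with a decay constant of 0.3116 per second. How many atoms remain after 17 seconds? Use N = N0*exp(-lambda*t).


N = N0 * exp(-lambda * t)
N = 83857 * exp(-0.3116 * 17)
N = 419.75

419.75


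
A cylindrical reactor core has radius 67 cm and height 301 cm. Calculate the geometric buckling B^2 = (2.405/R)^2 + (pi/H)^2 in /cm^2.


B^2 = (2.405/R)^2 + (pi/H)^2
B^2 = (2.405/67)^2 + (pi/301)^2
B^2 = 0.0013974 /cm^2

0.0013974


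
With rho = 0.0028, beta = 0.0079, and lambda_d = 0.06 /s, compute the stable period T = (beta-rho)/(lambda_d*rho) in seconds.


T = (beta - rho) / (lambda_d * rho)
T = (0.0079 - 0.0028) / (0.06 * 0.0028)
T = 30.357 s

30.357


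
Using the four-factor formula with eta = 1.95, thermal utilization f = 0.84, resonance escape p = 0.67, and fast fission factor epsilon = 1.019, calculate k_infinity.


k_inf = eta * f * p * epsilon
k_inf = 1.95 * 0.84 * 0.67 * 1.019
k_inf = 1.1183

1.1183


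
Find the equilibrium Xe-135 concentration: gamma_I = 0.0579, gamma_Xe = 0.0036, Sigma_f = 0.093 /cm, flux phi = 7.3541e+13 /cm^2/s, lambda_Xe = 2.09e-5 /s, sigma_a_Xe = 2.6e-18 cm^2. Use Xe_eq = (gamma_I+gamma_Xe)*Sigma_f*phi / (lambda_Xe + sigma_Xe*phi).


Xe_eq = (gamma_I + gamma_Xe) * Sigma_f * phi / (lambda_Xe + sigma_Xe * phi)
Numerator = (0.0579 + 0.0036) * 0.093 * 7.3541e+13 = 4.206177e+11
Denominator = 2.09e-5 + 2.6e-18 * 7.3541e+13 = 2.121066e-04
Xe_eq = 4.206177e+11 / 2.121066e-04 = 1.9830e+15 /cm^3

1.9830e+15


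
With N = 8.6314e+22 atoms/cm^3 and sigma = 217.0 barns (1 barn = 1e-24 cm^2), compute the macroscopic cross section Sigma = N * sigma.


Sigma = N * sigma_barns * 1e-24
Sigma = 8.6314e+22 * 217.0 * 1e-24
Sigma = 18.730 /cm

18.730


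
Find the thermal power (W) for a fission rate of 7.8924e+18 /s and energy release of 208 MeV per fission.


P = fission_rate * E_MeV * 1.602e-13
P = 7.8924e+18 * 208 * 1.602e-13
P = 2.6299e+08 W

2.6299e+08


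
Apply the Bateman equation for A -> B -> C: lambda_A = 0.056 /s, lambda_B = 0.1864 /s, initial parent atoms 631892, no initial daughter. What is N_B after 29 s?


N_B(t) = lambda_A * N_A0 / (lambda_B - lambda_A) * [exp(-lambda_A*t) - exp(-lambda_B*t)]
exp(-0.056*29) = 0.1971087; exp(-0.1864*29) = 0.004491359
N_B = 0.056 * 631892 / (0.1864 - 0.056) * (0.1971087 - 0.004491359)
N_B = 52270

52270


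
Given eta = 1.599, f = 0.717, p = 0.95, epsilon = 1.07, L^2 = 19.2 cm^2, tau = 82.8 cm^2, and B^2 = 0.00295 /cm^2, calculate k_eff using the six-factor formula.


k_inf = eta*f*p*eps = 1.599*0.717*0.95*1.07 = 1.165400
P_TNL = 1/(1 + L^2*B^2) = 1/(1 + 19.2*0.00295) = 0.9463961
P_FNL = exp(-B^2*tau) = exp(-0.00295*82.8) = 0.7832840
k_eff = k_inf * P_TNL * P_FNL = 1.165400 * 0.9463961 * 0.7832840
k_eff = 0.86391

0.86391


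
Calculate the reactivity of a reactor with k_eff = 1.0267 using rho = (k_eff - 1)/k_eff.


rho = (k_eff - 1) / k_eff
rho = (1.0267 - 1) / 1.0267
rho = 0.026006

0.026006


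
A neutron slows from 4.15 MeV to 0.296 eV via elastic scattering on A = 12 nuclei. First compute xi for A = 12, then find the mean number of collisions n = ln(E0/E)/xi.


xi = 1 + (A-1)^2/(2A)*ln((A-1)/(A+1)) = 0.1577690 (for A = 12)
n = ln(E0/E) / xi
n = ln(4.15e6 / 0.296) / 0.1577690
n = ln(1.402027e+07) / 0.1577690 = 104.30

104.30


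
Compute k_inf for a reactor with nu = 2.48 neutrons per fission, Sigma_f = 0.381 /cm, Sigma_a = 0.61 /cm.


k_inf = nu * Sigma_f / Sigma_a
k_inf = 2.48 * 0.381 / 0.61
k_inf = 1.5490

1.5490


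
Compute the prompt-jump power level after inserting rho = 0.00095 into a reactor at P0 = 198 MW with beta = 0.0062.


P1/P0 = beta / (beta - rho)
P1/P0 = 0.0062 / (0.0062 - 0.00095) = 1.180952
P1 = 198 * 1.180952 = 233.83 MW

233.83


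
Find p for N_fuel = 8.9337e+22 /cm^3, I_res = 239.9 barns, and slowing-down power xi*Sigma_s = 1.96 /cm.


p = exp(-N * I * 1e-24 / (xi*Sigma_s))
p = exp(-8.9337e+22 * 239.9 * 1e-24 / 1.96)
p = 1.7829e-05

1.7829e-05


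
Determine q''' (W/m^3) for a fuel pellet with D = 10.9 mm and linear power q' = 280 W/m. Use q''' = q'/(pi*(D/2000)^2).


r = D / 2 / 1000 = 10.9 / 2 / 1000 = 0.00545 m
q''' = q' / (pi * r^2)
q''' = 280 / (pi * 0.00545^2)
q''' = 3.0006e+06 W/m^3

3.0006e+06


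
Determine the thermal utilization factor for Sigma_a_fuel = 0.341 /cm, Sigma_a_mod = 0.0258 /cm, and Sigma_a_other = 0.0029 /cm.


f = Sigma_a_fuel / (Sigma_a_fuel + Sigma_a_mod + Sigma_a_other)
f = 0.341 / (0.341 + 0.0258 + 0.0029)
f = 0.92237

0.92237


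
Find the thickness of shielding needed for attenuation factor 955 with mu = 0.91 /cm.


x = ln(factor) / mu
x = ln(955) / 0.91
x = 7.5403 cm

7.5403


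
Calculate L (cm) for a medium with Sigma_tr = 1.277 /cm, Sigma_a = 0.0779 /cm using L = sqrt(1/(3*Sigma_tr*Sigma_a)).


D = 1 / (3 * Sigma_tr) = 1 / (3 * 1.277) = 0.2610285 cm
L = sqrt(D / Sigma_a)
L = sqrt(0.2610285 / 0.0779)
L = 1.8305 cm

1.8305


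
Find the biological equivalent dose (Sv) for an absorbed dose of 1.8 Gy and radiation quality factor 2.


H = D * Q
H = 1.8 * 2
H = 3.6000 Sv

3.6000


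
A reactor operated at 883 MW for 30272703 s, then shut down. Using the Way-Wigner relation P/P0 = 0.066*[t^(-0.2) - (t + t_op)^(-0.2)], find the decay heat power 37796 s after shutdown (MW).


P/P0 = 0.066 * [t^(-0.2) - (t + t_op)^(-0.2)]
P/P0 = 0.066 * [37796^(-0.2) - (37796 + 30272703)^(-0.2)]
P/P0 = 0.066 * [0.1214817 - 0.03189197] = 0.005912922
P = 883 * 0.005912922 = 5.2211 MW

5.2211


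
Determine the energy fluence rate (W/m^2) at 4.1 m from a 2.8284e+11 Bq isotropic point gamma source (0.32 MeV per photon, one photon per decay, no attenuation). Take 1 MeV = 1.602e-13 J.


psi = A * E * 1.602e-13 / (4*pi*r^2)
psi = 2.8284e+11 * 0.32 * 1.602e-13 / (4*pi*4.1^2)
psi = 6.8640e-05 W/m^2

6.8640e-05


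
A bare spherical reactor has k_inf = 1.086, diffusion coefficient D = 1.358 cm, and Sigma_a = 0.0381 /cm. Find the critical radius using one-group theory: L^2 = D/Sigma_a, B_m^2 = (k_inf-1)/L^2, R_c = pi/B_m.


L^2 = D / Sigma_a = 1.358 / 0.0381 = 35.64304 cm^2
B_m^2 = (k_inf - 1) / L^2 = (1.086 - 1) / 35.64304 = 0.002412813 /cm^2
For a bare sphere: B_g = pi/R, so R_c = pi / sqrt(B_m^2)
R_c = pi / sqrt(0.002412813) = 63.957 cm

63.957


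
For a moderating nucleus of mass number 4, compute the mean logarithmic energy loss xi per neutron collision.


xi = 1 + (A-1)^2/(2A) * ln((A-1)/(A+1))
xi = 1 + (4-1)^2/(2*4) * ln((4-1)/(4 +1))
xi = 0.42532

0.42532


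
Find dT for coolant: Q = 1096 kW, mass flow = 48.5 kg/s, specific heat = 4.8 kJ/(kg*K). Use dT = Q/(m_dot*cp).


dT = Q / (m_dot * cp)
dT = 1096 / (48.5 * 4.8)
dT = 4.7079 C

4.7079


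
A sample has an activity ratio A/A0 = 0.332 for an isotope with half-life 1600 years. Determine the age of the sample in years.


lambda = ln(2) / t_half = ln(2) / 1600 = 4.332170e-04 /yr
t = -ln(A/A0) / lambda
t = -ln(0.332) / 4.332170e-04
t = 2545.2 yr

2545.2


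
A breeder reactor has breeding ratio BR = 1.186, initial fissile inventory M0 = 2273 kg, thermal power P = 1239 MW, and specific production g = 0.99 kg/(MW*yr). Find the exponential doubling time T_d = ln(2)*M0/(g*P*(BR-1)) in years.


Breeding gain G = BR - 1 = 1.186 - 1 = 0.186
Fissile production rate = g * P * G = 0.99 * 1239 * 0.186 = 228.14946 kg/yr
T_d = ln(2) * M0 / (g * P * G)
T_d = ln(2) * 2273 / 228.14946 = 6.9057 yr

6.9057


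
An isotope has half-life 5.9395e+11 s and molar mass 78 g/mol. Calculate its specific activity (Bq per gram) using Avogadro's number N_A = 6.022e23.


lambda = ln(2) / t_half = ln(2) / 5.9395e+11 = 1.167013e-12 /s
SA = lambda * N_A / M
SA = 1.167013e-12 * 6.022e23 / 78
SA = 9.0099e+09 Bq/g

9.0099e+09


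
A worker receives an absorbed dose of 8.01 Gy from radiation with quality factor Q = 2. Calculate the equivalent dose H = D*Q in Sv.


H = D * Q
H = 8.01 * 2
H = 16.020 Sv

16.020


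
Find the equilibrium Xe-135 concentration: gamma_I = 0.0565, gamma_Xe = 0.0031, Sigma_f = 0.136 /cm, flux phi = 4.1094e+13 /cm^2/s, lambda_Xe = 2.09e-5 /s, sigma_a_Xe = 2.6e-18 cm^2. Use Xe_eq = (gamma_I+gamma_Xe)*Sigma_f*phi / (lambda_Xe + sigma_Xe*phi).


Xe_eq = (gamma_I + gamma_Xe) * Sigma_f * phi / (lambda_Xe + sigma_Xe * phi)
Numerator = (0.0565 + 0.0031) * 0.136 * 4.1094e+13 = 3.330915e+11
Denominator = 2.09e-5 + 2.6e-18 * 4.1094e+13 = 1.277444e-04
Xe_eq = 3.330915e+11 / 1.277444e-04 = 2.6075e+15 /cm^3

2.6075e+15


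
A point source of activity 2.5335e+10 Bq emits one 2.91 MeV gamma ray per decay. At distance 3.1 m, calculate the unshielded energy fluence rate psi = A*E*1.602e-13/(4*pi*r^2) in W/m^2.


psi = A * E * 1.602e-13 / (4*pi*r^2)
psi = 2.5335e+10 * 2.91 * 1.602e-13 / (4*pi*3.1^2)
psi = 9.7801e-05 W/m^2

9.7801e-05


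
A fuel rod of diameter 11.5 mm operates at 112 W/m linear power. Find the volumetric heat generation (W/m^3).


r = D / 2 / 1000 = 11.5 / 2 / 1000 = 0.00575 m
q''' = q' / (pi * r^2)
q''' = 112 / (pi * 0.00575^2)
q''' = 1.0783e+06 W/m^3

1.0783e+06


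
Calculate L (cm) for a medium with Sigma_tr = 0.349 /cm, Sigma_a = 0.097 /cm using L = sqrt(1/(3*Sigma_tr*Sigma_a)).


D = 1 / (3 * Sigma_tr) = 1 / (3 * 0.349) = 0.9551098 cm
L = sqrt(D / Sigma_a)
L = sqrt(0.9551098 / 0.097)
L = 3.1379 cm

3.1379


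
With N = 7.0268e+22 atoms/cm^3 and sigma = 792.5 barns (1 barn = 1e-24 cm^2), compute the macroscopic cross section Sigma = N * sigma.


Sigma = N * sigma_barns * 1e-24
Sigma = 7.0268e+22 * 792.5 * 1e-24
Sigma = 55.687 /cm

55.687


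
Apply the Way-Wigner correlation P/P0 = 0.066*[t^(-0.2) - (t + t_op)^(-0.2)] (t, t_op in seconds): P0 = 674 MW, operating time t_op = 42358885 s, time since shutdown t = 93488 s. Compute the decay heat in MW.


P/P0 = 0.066 * [t^(-0.2) - (t + t_op)^(-0.2)]
P/P0 = 0.066 * [93488^(-0.2) - (93488 + 42358885)^(-0.2)]
P/P0 = 0.066 * [0.1013559 - 0.02981396] = 0.004721768
P = 674 * 0.004721768 = 3.1825 MW

3.1825


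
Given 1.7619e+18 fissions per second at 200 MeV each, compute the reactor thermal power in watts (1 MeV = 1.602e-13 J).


P = fission_rate * E_MeV * 1.602e-13
P = 1.7619e+18 * 200 * 1.602e-13
P = 5.6451e+07 W

5.6451e+07


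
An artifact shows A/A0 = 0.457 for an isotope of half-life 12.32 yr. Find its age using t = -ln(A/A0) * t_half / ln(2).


lambda = ln(2) / t_half = ln(2) / 12.32 = 0.05626195 /yr
t = -ln(A/A0) / lambda
t = -ln(0.457) / 0.05626195
t = 13.918 yr

13.918


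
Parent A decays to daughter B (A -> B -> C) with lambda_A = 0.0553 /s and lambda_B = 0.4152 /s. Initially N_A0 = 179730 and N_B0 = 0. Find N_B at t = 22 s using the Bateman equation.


N_B(t) = lambda_A * N_A0 / (lambda_B - lambda_A) * [exp(-lambda_A*t) - exp(-lambda_B*t)]
exp(-0.0553*22) = 0.2962357; exp(-0.4152*22) = 1.078898e-04
N_B = 0.0553 * 179730 / (0.4152 - 0.0553) * (0.2962357 - 1.078898e-04)
N_B = 8177.9

8177.9


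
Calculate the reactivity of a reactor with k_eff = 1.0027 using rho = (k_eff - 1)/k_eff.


rho = (k_eff - 1) / k_eff
rho = (1.0027 - 1) / 1.0027
rho = 0.0026927

0.0026927


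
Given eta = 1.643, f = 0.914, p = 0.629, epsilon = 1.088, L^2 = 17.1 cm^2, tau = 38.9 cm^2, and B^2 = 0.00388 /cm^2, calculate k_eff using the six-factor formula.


k_inf = eta*f*p*eps = 1.643*0.914*0.629*1.088 = 1.027693
P_TNL = 1/(1 + L^2*B^2) = 1/(1 + 17.1*0.00388) = 0.9377802
P_FNL = exp(-B^2*tau) = exp(-0.00388*38.9) = 0.8599062
k_eff = k_inf * P_TNL * P_FNL = 1.027693 * 0.9377802 * 0.8599062
k_eff = 0.82873

0.82873


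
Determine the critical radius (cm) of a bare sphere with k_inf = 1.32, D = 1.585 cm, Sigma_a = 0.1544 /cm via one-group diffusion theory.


L^2 = D / Sigma_a = 1.585 / 0.1544 = 10.26554 cm^2
B_m^2 = (k_inf - 1) / L^2 = (1.32 - 1) / 10.26554 = 0.03117225 /cm^2
For a bare sphere: B_g = pi/R, so R_c = pi / sqrt(B_m^2)
R_c = pi / sqrt(0.03117225) = 17.794 cm

17.794


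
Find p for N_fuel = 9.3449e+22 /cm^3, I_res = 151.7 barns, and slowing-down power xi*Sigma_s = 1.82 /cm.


p = exp(-N * I * 1e-24 / (xi*Sigma_s))
p = exp(-9.3449e+22 * 151.7 * 1e-24 / 1.82)
p = 4.1421e-04

4.1421e-04


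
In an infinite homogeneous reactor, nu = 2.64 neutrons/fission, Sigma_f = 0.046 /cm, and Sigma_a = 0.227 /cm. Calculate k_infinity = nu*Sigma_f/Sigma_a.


k_inf = nu * Sigma_f / Sigma_a
k_inf = 2.64 * 0.046 / 0.227
k_inf = 0.53498

0.53498


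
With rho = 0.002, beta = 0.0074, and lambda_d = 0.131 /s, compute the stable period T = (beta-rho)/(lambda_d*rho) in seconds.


T = (beta - rho) / (lambda_d * rho)
T = (0.0074 - 0.002) / (0.131 * 0.002)
T = 20.611 s

20.611


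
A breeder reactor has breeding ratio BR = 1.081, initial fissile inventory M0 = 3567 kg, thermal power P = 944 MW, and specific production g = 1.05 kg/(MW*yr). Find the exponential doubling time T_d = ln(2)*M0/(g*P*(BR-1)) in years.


Breeding gain G = BR - 1 = 1.081 - 1 = 0.081
Fissile production rate = g * P * G = 1.05 * 944 * 0.081 = 80.2872 kg/yr
T_d = ln(2) * M0 / (g * P * G)
T_d = ln(2) * 3567 / 80.2872 = 30.795 yr

30.795


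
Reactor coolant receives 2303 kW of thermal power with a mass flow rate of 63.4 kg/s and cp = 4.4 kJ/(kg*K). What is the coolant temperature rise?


dT = Q / (m_dot * cp)
dT = 2303 / (63.4 * 4.4)
dT = 8.2557 C

8.2557


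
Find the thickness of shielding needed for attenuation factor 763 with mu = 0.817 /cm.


x = ln(factor) / mu
x = ln(763) / 0.817
x = 8.1239 cm

8.1239


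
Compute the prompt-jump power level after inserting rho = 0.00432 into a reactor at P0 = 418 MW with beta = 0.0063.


P1/P0 = beta / (beta - rho)
P1/P0 = 0.0063 / (0.0063 - 0.00432) = 3.181818
P1 = 418 * 3.181818 = 1330.0 MW

1330.0


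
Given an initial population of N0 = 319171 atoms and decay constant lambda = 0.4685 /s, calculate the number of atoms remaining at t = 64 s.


N = N0 * exp(-lambda * t)
N = 319171 * exp(-0.4685 * 64)
N = 3.0349e-08

3.0349e-08


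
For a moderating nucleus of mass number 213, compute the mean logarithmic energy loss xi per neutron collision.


xi = 1 + (A-1)^2/(2A) * ln((A-1)/(A+1))
xi = 1 + (213-1)^2/(2*213) * ln((213-1)/(213 +1))
xi = 0.0093604

0.0093604


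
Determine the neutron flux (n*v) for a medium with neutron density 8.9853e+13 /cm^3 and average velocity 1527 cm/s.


phi = n * v
phi = 8.9853e+13 * 1527
phi = 1.3721e+17 /cm^2/s

1.3721e+17


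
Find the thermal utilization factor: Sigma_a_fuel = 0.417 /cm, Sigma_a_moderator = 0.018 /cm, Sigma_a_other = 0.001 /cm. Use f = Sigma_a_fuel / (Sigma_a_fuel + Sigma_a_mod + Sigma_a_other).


f = Sigma_a_fuel / (Sigma_a_fuel + Sigma_a_mod + Sigma_a_other)
f = 0.417 / (0.417 + 0.018 + 0.001)
f = 0.95642

0.95642


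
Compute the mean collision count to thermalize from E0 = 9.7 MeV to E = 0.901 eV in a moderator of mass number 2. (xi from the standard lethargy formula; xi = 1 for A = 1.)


xi = 1 + (A-1)^2/(2A)*ln((A-1)/(A+1)) = 0.7253469 (for A = 2)
n = ln(E0/E) / xi
n = ln(9.7e6 / 0.901) / 0.7253469
n = ln(1.076582e+07) / 0.7253469 = 22.323

22.323


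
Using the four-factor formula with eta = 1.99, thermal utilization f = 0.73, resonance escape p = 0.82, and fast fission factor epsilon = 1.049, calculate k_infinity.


k_inf = eta * f * p * epsilon
k_inf = 1.99 * 0.73 * 0.82 * 1.049
k_inf = 1.2496

1.2496


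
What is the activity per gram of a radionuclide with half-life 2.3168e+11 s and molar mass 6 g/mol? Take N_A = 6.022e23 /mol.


lambda = ln(2) / t_half = ln(2) / 2.3168e+11 = 2.991830e-12 /s
SA = lambda * N_A / M
SA = 2.991830e-12 * 6.022e23 / 6
SA = 3.0028e+11 Bq/g

3.0028e+11


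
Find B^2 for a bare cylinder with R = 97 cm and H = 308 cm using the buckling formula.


B^2 = (2.405/R)^2 + (pi/H)^2
B^2 = (2.405/97)^2 + (pi/308)^2
B^2 = 7.1877e-04 /cm^2

7.1877e-04


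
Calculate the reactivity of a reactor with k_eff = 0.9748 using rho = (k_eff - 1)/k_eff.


rho = (k_eff - 1) / k_eff
rho = (0.9748 - 1) / 0.9748
rho = -0.025851

-0.025851


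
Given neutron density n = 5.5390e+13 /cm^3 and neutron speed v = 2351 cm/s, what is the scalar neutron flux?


phi = n * v
phi = 5.5390e+13 * 2351
phi = 1.3022e+17 /cm^2/s

1.3022e+17


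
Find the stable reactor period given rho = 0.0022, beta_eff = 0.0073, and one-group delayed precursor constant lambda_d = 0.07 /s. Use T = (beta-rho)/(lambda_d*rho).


T = (beta - rho) / (lambda_d * rho)
T = (0.0073 - 0.0022) / (0.07 * 0.0022)
T = 33.117 s

33.117


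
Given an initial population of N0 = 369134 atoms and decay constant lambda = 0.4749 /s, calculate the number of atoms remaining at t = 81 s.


N = N0 * exp(-lambda * t)
N = 369134 * exp(-0.4749 * 81)
N = 7.2648e-12

7.2648e-12


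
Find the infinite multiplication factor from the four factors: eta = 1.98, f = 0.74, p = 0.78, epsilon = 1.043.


k_inf = eta * f * p * epsilon
k_inf = 1.98 * 0.74 * 0.78 * 1.043
k_inf = 1.1920

1.1920


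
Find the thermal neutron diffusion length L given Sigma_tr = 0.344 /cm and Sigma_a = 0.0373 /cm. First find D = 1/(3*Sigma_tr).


D = 1 / (3 * Sigma_tr) = 1 / (3 * 0.344) = 0.9689922 cm
L = sqrt(D / Sigma_a)
L = sqrt(0.9689922 / 0.0373)
L = 5.0969 cm

5.0969


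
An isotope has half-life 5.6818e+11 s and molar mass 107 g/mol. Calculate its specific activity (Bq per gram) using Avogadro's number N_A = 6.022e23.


lambda = ln(2) / t_half = ln(2) / 5.6818e+11 = 1.219943e-12 /s
SA = lambda * N_A / M
SA = 1.219943e-12 * 6.022e23 / 107
SA = 6.8659e+09 Bq/g

6.8659e+09


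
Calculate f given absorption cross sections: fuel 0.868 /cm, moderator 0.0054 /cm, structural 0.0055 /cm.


f = Sigma_a_fuel / (Sigma_a_fuel + Sigma_a_mod + Sigma_a_other)
f = 0.868 / (0.868 + 0.0054 + 0.0055)
f = 0.98760

0.98760


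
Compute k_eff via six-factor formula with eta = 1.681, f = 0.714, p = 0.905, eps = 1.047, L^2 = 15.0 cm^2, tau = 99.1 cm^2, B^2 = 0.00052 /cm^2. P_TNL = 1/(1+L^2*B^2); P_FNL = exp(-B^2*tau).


k_inf = eta*f*p*eps = 1.681*0.714*0.905*1.047 = 1.137264
P_TNL = 1/(1 + L^2*B^2) = 1/(1 + 15.0*0.00052) = 0.9922604
P_FNL = exp(-B^2*tau) = exp(-0.00052*99.1) = 0.9497733
k_eff = k_inf * P_TNL * P_FNL = 1.137264 * 0.9922604 * 0.9497733
k_eff = 1.0718

1.0718


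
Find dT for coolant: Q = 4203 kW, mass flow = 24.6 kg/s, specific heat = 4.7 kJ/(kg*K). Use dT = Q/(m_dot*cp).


dT = Q / (m_dot * cp)
dT = 4203 / (24.6 * 4.7)
dT = 36.352 C

36.352


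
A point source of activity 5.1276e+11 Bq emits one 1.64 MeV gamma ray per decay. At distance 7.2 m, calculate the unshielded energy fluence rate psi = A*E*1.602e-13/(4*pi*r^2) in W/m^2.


psi = A * E * 1.602e-13 / (4*pi*r^2)
psi = 5.1276e+11 * 1.64 * 1.602e-13 / (4*pi*7.2^2)
psi = 2.0680e-04 W/m^2

2.0680e-04


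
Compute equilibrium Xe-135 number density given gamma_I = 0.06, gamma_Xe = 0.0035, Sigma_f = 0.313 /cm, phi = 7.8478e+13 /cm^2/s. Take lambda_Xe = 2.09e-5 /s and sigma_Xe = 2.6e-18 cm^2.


Xe_eq = (gamma_I + gamma_Xe) * Sigma_f * phi / (lambda_Xe + sigma_Xe * phi)
Numerator = (0.06 + 0.0035) * 0.313 * 7.8478e+13 = 1.559789e+12
Denominator = 2.09e-5 + 2.6e-18 * 7.8478e+13 = 2.249428e-04
Xe_eq = 1.559789e+12 / 2.249428e-04 = 6.9342e+15 /cm^3

6.9342e+15


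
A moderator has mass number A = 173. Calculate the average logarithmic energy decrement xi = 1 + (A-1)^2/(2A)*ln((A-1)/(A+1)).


xi = 1 + (A-1)^2/(2A) * ln((A-1)/(A+1))
xi = 1 + (173-1)^2/(2*173) * ln((173-1)/(173 +1))
xi = 0.011516

0.011516


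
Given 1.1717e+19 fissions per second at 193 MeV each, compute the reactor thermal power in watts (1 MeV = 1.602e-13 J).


P = fission_rate * E_MeV * 1.602e-13
P = 1.1717e+19 * 193 * 1.602e-13
P = 3.6227e+08 W

3.6227e+08


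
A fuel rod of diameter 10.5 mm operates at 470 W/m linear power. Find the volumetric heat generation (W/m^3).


r = D / 2 / 1000 = 10.5 / 2 / 1000 = 0.00525 m
q''' = q' / (pi * r^2)
q''' = 470 / (pi * 0.00525^2)
q''' = 5.4279e+06 W/m^3

5.4279e+06


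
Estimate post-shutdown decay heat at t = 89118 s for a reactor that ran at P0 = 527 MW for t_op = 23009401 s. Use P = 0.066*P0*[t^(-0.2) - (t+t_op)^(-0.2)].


P/P0 = 0.066 * [t^(-0.2) - (t + t_op)^(-0.2)]
P/P0 = 0.066 * [89118^(-0.2) - (89118 + 23009401)^(-0.2)]
P/P0 = 0.066 * [0.1023309 - 0.03367311] = 0.004531414
P = 527 * 0.004531414 = 2.3881 MW

2.3881


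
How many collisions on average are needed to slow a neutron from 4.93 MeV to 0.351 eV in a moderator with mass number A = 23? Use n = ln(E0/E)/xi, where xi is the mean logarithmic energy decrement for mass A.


xi = 1 + (A-1)^2/(2A)*ln((A-1)/(A+1)) = 0.08448899 (for A = 23)
n = ln(E0/E) / xi
n = ln(4.93e6 / 0.351) / 0.08448899
n = ln(1.404558e+07) / 0.08448899 = 194.79

194.79


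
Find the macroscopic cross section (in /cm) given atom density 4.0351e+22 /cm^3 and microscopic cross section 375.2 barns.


Sigma = N * sigma_barns * 1e-24
Sigma = 4.0351e+22 * 375.2 * 1e-24
Sigma = 15.140 /cm

15.140


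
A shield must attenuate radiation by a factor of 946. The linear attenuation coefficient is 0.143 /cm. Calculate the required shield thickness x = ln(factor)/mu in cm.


x = ln(factor) / mu
x = ln(946) / 0.143
x = 47.918 cm

47.918


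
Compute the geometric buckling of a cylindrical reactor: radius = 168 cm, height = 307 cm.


B^2 = (2.405/R)^2 + (pi/H)^2
B^2 = (2.405/168)^2 + (pi/307)^2
B^2 = 3.0965e-04 /cm^2

3.0965e-04


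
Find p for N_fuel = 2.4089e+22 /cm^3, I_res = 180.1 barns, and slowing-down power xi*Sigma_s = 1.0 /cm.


p = exp(-N * I * 1e-24 / (xi*Sigma_s))
p = exp(-2.4089e+22 * 180.1 * 1e-24 / 1.0)
p = 0.013057

0.013057


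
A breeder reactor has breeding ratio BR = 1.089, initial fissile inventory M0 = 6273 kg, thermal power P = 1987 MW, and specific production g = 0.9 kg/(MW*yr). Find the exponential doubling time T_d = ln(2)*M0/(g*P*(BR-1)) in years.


Breeding gain G = BR - 1 = 1.089 - 1 = 0.089
Fissile production rate = g * P * G = 0.9 * 1987 * 0.089 = 159.1587 kg/yr
T_d = ln(2) * M0 / (g * P * G)
T_d = ln(2) * 6273 / 159.1587 = 27.319 yr

27.319


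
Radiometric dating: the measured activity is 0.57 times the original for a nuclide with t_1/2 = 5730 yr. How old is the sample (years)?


lambda = ln(2) / t_half = ln(2) / 5730 = 1.209681e-04 /yr
t = -ln(A/A0) / lambda
t = -ln(0.57) / 1.209681e-04
t = 4646.8 yr

4646.8


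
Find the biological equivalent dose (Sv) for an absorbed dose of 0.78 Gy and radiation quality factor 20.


H = D * Q
H = 0.78 * 20
H = 15.600 Sv

15.600
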